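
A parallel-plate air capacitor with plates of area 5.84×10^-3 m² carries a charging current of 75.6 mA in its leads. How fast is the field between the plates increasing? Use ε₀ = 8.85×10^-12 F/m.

1.46×10^12 V/(m·s)

By continuity, I_d in the gap equals the 75.6 mA flowing in the wire.
Then dE/dt = I_d/(ε₀A) = 1.46×10^12 V/(m·s).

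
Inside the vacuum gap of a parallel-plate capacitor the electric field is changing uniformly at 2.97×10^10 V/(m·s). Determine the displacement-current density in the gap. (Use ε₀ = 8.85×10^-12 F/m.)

0.263 A/m²

J_d = ε₀ dE/dt = (8.85×10^-12)(2.97×10^10) = 0.263 A/m².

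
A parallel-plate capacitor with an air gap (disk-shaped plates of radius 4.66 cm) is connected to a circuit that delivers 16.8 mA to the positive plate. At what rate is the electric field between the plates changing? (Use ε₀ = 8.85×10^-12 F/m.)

2.78×10^11 V/(m·s)

By continuity, I_d in the gap equals the 16.8 mA flowing in the wire.
Inverting I_d = ε₀ A dE/dt gives dE/dt = 0.0168 / (8.85×10^-12 · 6.822×10^-3) = 2.78×10^11 V/(m·s).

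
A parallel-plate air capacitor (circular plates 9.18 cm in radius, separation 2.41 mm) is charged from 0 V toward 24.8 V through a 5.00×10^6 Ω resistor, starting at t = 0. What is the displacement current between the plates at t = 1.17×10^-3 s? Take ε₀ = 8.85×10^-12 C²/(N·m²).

4.47×10^-7 A

With C = ε₀A/d = (8.85×10^-12)(0.02647)/(2.41×10^-3) = 9.720×10^-11 F, the time constant is τ = RC = 4.860×10^-4 s, so t/τ = 2.407 and e^(−t/τ) = 0.09009.
I_d = I_cond = (V₀/R) e^(−t/τ) = (4.960×10^-6)(0.09009) = 4.47×10^-7 A.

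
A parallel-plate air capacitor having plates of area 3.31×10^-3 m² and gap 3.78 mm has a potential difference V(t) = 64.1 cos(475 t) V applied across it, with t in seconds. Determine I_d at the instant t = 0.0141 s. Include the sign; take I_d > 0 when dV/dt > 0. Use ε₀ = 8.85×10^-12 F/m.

-9.50×10^-8 A

dV/dt = (64.1)(475)·−sin(6.6975) = -1.226×10^4 V/s.
I_d = C dV/dt with C = ε₀A/d = (8.85×10^-12)(3.31×10^-3)/(3.78×10^-3) = 7.750×10^-12 F, so I_d = (7.750×10^-12)(-1.226×10^4) = -9.50×10^-8 A.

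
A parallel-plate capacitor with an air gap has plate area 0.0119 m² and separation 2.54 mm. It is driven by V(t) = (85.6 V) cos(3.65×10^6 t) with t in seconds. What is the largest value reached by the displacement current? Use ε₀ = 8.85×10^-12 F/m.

0.0130 A

The displacement current equals the conduction current C dV/dt, which peaks at C V₀ ω.
With C = ε₀A/d = (8.85×10^-12)(0.0119)/(2.54×10^-3) = 4.146×10^-11 F and ω = 3.65×10^6 rad/s, I_d,max = (4.146×10^-11)(85.6)(3.65×10^6) = 0.0130 A.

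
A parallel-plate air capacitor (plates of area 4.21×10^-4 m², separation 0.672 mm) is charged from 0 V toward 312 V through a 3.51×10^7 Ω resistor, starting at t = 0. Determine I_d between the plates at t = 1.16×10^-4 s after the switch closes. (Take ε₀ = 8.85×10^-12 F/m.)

C = ε₀A/d = (8.85×10^-12)(4.21×10^-4)/(6.72×10^-4) = 5.544×10^-12 F, so τ = RC = 1.946×10^-4 s.
The conduction current is I(t) = (V₀/R) e^(−t/τ), and the displacement current between the plates equals it.
t/τ = 0.5961; I_d = (312/3.51×10^7) · e^(−0.5961) = (8.889×10^-6)(0.5510) = 4.90×10^-6 A.

4.90×10^-6 A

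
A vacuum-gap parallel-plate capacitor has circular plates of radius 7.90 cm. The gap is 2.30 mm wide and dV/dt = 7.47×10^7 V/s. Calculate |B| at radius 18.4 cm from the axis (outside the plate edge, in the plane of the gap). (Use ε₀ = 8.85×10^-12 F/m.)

I_d = C dV/dt with C = ε₀πR²/d = 7.546×10^-11 F, so I_d = (7.546×10^-11)(7.47×10^7) = 5.637×10^-3 A.
Outside the plates the loop encloses all of I_d, so B·2πr = μ₀ I_d and B = 6.13×10^-9 T.

6.13×10^-9 T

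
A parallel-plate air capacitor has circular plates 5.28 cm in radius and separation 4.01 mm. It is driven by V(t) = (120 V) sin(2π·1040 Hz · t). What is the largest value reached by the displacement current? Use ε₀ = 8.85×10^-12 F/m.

1.52×10^-5 A

C = ε₀A/d = (8.85×10^-12)(8.758×10^-3)/(4.01×10^-3) = 1.933×10^-11 F; ω = 2πf = 6535 rad/s.
I_d = C dV/dt, so |I_d|_max = C V₀ ω = (1.933×10^-11)(120)(6535) = 1.52×10^-5 A.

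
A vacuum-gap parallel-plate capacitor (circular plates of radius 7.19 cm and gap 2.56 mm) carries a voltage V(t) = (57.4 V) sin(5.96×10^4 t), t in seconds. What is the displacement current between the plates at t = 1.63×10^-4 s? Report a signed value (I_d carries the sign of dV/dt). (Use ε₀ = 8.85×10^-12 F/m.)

C = ε₀A/d = (8.85×10^-12)(0.01624)/(2.56×10^-3) = 5.614×10^-11 F. dV/dt = V₀ω·cos(ωt); at ωt = 9.7148 rad this factor is -0.9582.
I_d = C dV/dt = (5.614×10^-11)(57.4)(5.96×10^4)(-0.9582) = -1.84×10^-4 A.

-1.84×10^-4 A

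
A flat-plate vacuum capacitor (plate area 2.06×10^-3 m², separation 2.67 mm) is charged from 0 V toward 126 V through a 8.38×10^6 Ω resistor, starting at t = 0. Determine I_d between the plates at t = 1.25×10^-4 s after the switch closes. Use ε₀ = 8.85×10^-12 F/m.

C = ε₀A/d = (8.85×10^-12)(2.06×10^-3)/(2.67×10^-3) = 6.828×10^-12 F, so τ = RC = 5.722×10^-5 s.
The conduction current is I(t) = (V₀/R) e^(−t/τ), and the displacement current between the plates equals it.
t/τ = 2.185; I_d = (126/8.38×10^6) · e^(−2.185) = (1.504×10^-5)(0.1125) = 1.69×10^-6 A.

1.69×10^-6 A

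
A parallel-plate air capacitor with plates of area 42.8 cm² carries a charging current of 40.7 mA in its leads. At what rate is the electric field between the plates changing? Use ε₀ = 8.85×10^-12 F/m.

Charge continuity gives I_d = I = 0.0407 A between the plates.
Since I_d = ε₀ A dE/dt, dE/dt = I_d/(ε₀A) = (0.0407)/((8.85×10^-12)(4.28×10^-3)) = 1.07×10^12 V/(m·s).

1.07×10^12 V/(m·s)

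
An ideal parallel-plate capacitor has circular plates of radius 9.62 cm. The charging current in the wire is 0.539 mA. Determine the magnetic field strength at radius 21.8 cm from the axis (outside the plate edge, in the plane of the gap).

No conduction current crosses the gap, so I_d there equals the 5.39×10^-4 A in the leads.
Outside the plates the loop encloses all of I_d, so B·2πr = μ₀ I_d and B = 4.94×10^-10 T.

4.94×10^-10 T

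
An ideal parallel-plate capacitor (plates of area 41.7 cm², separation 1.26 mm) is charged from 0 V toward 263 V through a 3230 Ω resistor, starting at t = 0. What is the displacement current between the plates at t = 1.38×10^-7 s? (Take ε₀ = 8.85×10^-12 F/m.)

C = ε₀A/d = (8.85×10^-12)(4.17×10^-3)/(1.26×10^-3) = 2.929×10^-11 F and τ = RC = 9.461×10^-8 s. I_d in the gap equals the RC charging current.
I_d(t) = (V₀/R) e^(−t/τ) = 0.08142 · e^(−1.459) = 0.0189 A.

0.0189 A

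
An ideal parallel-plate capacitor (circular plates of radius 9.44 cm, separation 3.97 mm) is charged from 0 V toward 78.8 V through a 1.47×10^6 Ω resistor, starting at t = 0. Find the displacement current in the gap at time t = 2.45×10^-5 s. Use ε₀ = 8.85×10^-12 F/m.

4.10×10^-5 A

C = ε₀A/d = (8.85×10^-12)(0.02800)/(3.97×10^-3) = 6.242×10^-11 F, so τ = RC = 9.176×10^-5 s.
The conduction current is I(t) = (V₀/R) e^(−t/τ), and the displacement current between the plates equals it.
t/τ = 0.2670; I_d = (78.8/1.47×10^6) · e^(−0.2670) = (5.361×10^-5)(0.7657) = 4.10×10^-5 A.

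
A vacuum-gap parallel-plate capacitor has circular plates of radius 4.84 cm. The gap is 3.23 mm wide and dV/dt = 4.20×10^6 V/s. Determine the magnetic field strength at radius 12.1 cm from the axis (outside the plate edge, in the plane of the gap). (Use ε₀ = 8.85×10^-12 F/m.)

With E = V/d, dE/dt = 1.300×10^9 V/(m·s) and πR² = 7.359×10^-3 m², giving I_d = ε₀ πR² dE/dt = 8.467×10^-5 A.
For r ≥ R the full I_d is enclosed: B = μ₀ I_d/(2πr) = (4π×10^-7)(8.467×10^-5)/(2π·0.121) = 1.40×10^-10 T.

1.40×10^-10 T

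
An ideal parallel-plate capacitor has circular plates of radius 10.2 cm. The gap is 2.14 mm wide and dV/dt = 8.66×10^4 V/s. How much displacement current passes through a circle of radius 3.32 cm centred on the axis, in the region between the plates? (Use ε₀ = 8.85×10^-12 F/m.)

1.24×10^-6 A

dE/dt = (dV/dt)/d = 4.047×10^7 V/(m·s); I_d = ε₀(πR²)(dE/dt) = (8.85×10^-12)(0.03269)(4.047×10^7) = 1.171×10^-5 A.
The field is uniform, so I_d,enc = I_d (r/R)² = (1.171×10^-5)(3.32/10.2)² = 1.24×10^-6 A.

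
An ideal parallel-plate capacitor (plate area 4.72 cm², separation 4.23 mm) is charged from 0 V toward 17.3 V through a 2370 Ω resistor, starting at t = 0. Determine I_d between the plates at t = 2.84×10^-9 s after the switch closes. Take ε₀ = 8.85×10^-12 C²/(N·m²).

2.17×10^-3 A

With C = ε₀A/d = (8.85×10^-12)(4.72×10^-4)/(4.23×10^-3) = 9.875×10^-13 F, the time constant is τ = RC = 2.340×10^-9 s, so t/τ = 1.214 and e^(−t/τ) = 0.2970.
I_d = I_cond = (V₀/R) e^(−t/τ) = (7.300×10^-3)(0.2970) = 2.17×10^-3 A.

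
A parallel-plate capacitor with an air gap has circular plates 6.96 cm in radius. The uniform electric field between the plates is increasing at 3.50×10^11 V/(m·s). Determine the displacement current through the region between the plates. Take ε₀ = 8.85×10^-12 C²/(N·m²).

With a uniform field, Φ_E = EA, so I_d = ε₀ A dE/dt = 0.0471 A.

0.0471 A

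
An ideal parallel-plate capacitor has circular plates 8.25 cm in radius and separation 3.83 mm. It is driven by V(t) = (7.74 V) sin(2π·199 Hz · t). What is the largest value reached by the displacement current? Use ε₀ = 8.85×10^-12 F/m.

(dE/dt)_max = V₀ω/d = 2.526×10^6 V/(m·s); ω = 2πf = 1250 rad/s.
I_d,max = ε₀ A (dE/dt)_max = (8.85×10^-12)(0.02138)(2.526×10^6) = 4.78×10^-7 A.

4.78×10^-7 A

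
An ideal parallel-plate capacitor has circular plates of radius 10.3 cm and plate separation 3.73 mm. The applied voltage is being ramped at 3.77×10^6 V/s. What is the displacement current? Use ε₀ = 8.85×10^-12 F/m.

2.98×10^-4 A

The displacement current equals the charging current C dV/dt. With C = ε₀A/d = (8.85×10^-12)(0.03333)/(3.73×10^-3) = 7.908×10^-11 F, I_d = (7.908×10^-11)(3.77×10^6) = 2.98×10^-4 A.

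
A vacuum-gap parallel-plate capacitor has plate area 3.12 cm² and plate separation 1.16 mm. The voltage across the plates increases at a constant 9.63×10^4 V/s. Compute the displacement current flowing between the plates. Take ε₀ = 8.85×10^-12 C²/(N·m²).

The field between the plates is E = V/d, so dE/dt = (9.63×10^4)/(1.16×10^-3 m) = 8.302×10^7 V/(m·s).
I_d = ε₀ A (dE/dt) = (8.85×10^-12)(3.12×10^-4)(8.302×10^7) = 2.29×10^-7 A.

2.29×10^-7 A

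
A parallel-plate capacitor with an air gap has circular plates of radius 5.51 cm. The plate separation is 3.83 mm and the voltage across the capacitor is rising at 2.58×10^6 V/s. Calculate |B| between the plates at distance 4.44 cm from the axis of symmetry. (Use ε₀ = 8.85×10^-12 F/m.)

I_d = C dV/dt with C = ε₀πR²/d = 2.204×10^-11 F, so I_d = (2.204×10^-11)(2.58×10^6) = 5.686×10^-5 A.
∮B·dl = μ₀ I_d,enc with I_d,enc = I_d r²/R² = 3.692×10^-5 A; so B = μ₀ I_d,enc/(2πr) = 1.66×10^-10 T.

1.66×10^-10 T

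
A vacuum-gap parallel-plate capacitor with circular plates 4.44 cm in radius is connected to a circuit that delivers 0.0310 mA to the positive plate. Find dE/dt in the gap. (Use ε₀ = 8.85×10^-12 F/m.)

5.66×10^8 V/(m·s)

By continuity, I_d in the gap equals the 0.0310 mA flowing in the wire.
Then dE/dt = I_d/(ε₀A) = 5.66×10^8 V/(m·s).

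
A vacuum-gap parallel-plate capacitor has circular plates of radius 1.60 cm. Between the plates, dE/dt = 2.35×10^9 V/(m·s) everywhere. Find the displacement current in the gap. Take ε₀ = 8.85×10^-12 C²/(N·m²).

1.67×10^-5 A

With a uniform field, Φ_E = EA, so I_d = ε₀ A dE/dt = 1.67×10^-5 A.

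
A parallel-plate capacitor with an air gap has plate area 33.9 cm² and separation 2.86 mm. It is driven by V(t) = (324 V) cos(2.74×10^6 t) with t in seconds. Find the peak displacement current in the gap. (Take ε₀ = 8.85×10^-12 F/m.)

9.31×10^-3 A

The displacement current equals the conduction current C dV/dt, which peaks at C V₀ ω.
With C = ε₀A/d = (8.85×10^-12)(3.39×10^-3)/(2.86×10^-3) = 1.049×10^-11 F and ω = 2.74×10^6 rad/s, I_d,max = (1.049×10^-11)(324)(2.74×10^6) = 9.31×10^-3 A.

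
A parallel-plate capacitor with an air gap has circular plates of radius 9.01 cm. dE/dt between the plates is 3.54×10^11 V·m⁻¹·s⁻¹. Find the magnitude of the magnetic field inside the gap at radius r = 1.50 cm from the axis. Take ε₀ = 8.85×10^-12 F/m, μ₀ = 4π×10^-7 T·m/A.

2.95×10^-8 T

Through the whole plate area (πR² = 0.02550 m²), I_d = ε₀ πR² dE/dt = 0.07989 A.
An Ampèrian loop of radius r encloses a fraction (r/R)² of I_d. Then B·2πr = μ₀ I_d (r/R)², giving B = μ₀ I_d r/(2πR²) = 2.95×10^-8 T.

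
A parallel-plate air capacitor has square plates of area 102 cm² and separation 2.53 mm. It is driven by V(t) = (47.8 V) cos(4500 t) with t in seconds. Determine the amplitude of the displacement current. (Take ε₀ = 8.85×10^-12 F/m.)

7.67×10^-6 A

The displacement current equals the conduction current C dV/dt, which peaks at C V₀ ω.
With C = ε₀A/d = (8.85×10^-12)(0.0102)/(2.53×10^-3) = 3.568×10^-11 F and ω = 4500 rad/s, I_d,max = (3.568×10^-11)(47.8)(4500) = 7.67×10^-6 A.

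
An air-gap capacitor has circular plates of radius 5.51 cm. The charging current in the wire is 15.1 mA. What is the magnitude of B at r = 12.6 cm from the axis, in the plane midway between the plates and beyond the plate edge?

Between the plates the displacement current equals the wire current: I_d = 15.1 mA = 0.0151 A.
For r ≥ R the full I_d is enclosed: B = μ₀ I_d/(2πr) = (4π×10^-7)(0.0151)/(2π·0.126) = 2.40×10^-8 T.

2.40×10^-8 T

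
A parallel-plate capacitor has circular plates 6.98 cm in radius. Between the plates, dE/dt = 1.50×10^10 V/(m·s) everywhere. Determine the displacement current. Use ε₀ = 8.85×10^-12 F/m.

2.03×10^-3 A

With a uniform field, Φ_E = EA, so I_d = ε₀ A dE/dt = 2.03×10^-3 A.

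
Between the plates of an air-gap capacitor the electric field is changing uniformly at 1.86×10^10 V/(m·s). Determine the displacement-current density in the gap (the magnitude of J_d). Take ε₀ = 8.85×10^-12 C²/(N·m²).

J_d = ε₀ dE/dt = (8.85×10^-12)(1.86×10^10) = 0.165 A/m².

0.165 A/m²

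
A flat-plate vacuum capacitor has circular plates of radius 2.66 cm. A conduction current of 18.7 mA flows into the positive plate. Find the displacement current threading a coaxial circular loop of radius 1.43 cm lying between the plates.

5.40×10^-3 A

By continuity the displacement current in the gap matches the conduction current: I_d = 0.0187 A.
Since J_d is uniform, the enclosed fraction is (r/R)² = 0.2890, giving I_d,enc = 5.40×10^-3 A.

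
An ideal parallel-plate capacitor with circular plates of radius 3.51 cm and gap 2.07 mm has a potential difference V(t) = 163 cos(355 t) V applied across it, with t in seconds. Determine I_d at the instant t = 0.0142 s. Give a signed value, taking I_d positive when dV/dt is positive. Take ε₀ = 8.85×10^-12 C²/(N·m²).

C = ε₀A/d = (8.85×10^-12)(3.870×10^-3)/(2.07×10^-3) = 1.655×10^-11 F. dV/dt = V₀ω·−sin(ωt); at ωt = 5.041 rad this factor is 0.9465.
I_d = C dV/dt = (1.655×10^-11)(163)(355)(0.9465) = 9.06×10^-7 A.

9.06×10^-7 A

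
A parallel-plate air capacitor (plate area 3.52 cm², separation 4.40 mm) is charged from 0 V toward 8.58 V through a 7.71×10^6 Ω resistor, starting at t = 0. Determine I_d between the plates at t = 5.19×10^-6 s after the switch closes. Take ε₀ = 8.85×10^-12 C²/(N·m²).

C = ε₀A/d = (8.85×10^-12)(3.52×10^-4)/(4.40×10^-3) = 7.080×10^-13 F and τ = RC = 5.459×10^-6 s. I_d in the gap equals the RC charging current.
I_d(t) = (V₀/R) e^(−t/τ) = 1.113×10^-6 · e^(−0.9507) = 4.30×10^-7 A.

4.30×10^-7 A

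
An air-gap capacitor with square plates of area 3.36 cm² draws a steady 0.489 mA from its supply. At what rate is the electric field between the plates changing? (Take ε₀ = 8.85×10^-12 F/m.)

1.64×10^11 V/(m·s)

The displacement current between the plates equals the conduction current, I_d = 0.489 mA.
Since I_d = ε₀ A dE/dt, dE/dt = I_d/(ε₀A) = (4.89×10^-4)/((8.85×10^-12)(3.36×10^-4)) = 1.64×10^11 V/(m·s).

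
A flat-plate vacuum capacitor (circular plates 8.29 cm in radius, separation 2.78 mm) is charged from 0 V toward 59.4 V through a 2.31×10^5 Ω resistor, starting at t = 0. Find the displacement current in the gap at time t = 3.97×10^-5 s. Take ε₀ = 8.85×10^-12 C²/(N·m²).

2.11×10^-5 A

With C = ε₀A/d = (8.85×10^-12)(0.02159)/(2.78×10^-3) = 6.873×10^-11 F, the time constant is τ = RC = 1.588×10^-5 s, so t/τ = 2.500 and e^(−t/τ) = 0.08208.
I_d = I_cond = (V₀/R) e^(−t/τ) = (2.571×10^-4)(0.08208) = 2.11×10^-5 A.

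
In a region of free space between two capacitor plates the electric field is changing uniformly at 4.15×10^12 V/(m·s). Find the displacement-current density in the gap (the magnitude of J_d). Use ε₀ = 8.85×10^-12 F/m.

The displacement-current density is ε₀ ∂E/∂t = (8.85×10^-12)(4.15×10^12) = 36.7 A/m².

36.7 A/m²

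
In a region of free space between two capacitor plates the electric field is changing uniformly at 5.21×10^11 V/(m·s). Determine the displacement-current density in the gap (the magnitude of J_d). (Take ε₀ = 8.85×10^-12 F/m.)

J_d = ε₀ ∂E/∂t, so J_d = 4.61 A/m².

4.61 A/m²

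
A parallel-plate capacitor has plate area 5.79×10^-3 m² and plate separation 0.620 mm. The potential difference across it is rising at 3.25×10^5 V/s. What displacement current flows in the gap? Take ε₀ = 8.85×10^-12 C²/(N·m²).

E = V/d so dE/dt = (dV/dt)/d = 5.242×10^8 V/(m·s), and I_d = ε₀ A dE/dt = (8.85×10^-12)(5.79×10^-3)(5.242×10^8) = 2.69×10^-5 A.

2.69×10^-5 A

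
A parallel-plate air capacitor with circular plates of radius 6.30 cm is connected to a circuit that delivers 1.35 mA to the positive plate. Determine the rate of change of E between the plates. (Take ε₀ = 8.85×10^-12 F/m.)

1.22×10^10 V/(m·s)

The displacement current between the plates equals the conduction current, I_d = 1.35 mA.
Then dE/dt = I_d/(ε₀A) = 1.22×10^10 V/(m·s).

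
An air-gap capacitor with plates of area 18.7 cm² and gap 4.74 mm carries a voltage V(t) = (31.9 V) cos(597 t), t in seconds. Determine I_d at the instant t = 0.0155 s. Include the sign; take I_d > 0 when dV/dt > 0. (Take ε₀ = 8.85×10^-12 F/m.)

dV/dt = (31.9)(597)·−sin(9.2535) = -3246 V/s.
I_d = C dV/dt with C = ε₀A/d = (8.85×10^-12)(1.87×10^-3)/(4.74×10^-3) = 3.491×10^-12 F, so I_d = (3.491×10^-12)(-3246) = -1.13×10^-8 A.

-1.13×10^-8 A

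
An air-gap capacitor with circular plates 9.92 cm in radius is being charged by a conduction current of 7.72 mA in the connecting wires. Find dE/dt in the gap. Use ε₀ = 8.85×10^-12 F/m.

2.82×10^10 V/(m·s)

By continuity, I_d in the gap equals the 7.72 mA flowing in the wire.
Since I_d = ε₀ A dE/dt, dE/dt = I_d/(ε₀A) = (7.72×10^-3)/((8.85×10^-12)(0.03092)) = 2.82×10^10 V/(m·s).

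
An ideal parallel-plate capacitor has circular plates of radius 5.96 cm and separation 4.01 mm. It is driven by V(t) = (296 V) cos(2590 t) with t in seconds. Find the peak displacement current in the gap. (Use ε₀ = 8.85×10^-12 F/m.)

1.89×10^-5 A

(dE/dt)_max = V₀ω/d = 1.912×10^8 V/(m·s); ω = 2590 rad/s.
I_d,max = ε₀ A (dE/dt)_max = (8.85×10^-12)(0.01116)(1.912×10^8) = 1.89×10^-5 A.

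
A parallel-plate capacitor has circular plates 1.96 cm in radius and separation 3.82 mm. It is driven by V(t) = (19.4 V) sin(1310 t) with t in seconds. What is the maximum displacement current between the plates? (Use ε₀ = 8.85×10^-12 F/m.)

7.11×10^-8 A

(dE/dt)_max = V₀ω/d = 6.653×10^6 V/(m·s); ω = 1310 rad/s.
I_d,max = ε₀ A (dE/dt)_max = (8.85×10^-12)(1.207×10^-3)(6.653×10^6) = 7.11×10^-8 A.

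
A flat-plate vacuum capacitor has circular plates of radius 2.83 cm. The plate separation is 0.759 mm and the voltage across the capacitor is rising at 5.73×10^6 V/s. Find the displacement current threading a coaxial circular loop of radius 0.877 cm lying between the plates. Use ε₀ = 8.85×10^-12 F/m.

With E = V/d, dE/dt = 7.549×10^9 V/(m·s) and πR² = 2.516×10^-3 m², giving I_d = ε₀ πR² dE/dt = 1.681×10^-4 A.
Through an area πr² the displacement current is I_d·(πr²/πR²) = I_d (r/R)² = 1.61×10^-5 A.

1.61×10^-5 A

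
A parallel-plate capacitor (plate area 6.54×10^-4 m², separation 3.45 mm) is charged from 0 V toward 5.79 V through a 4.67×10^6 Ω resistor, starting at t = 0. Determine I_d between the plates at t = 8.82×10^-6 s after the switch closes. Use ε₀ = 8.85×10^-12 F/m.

C = ε₀A/d = (8.85×10^-12)(6.54×10^-4)/(3.45×10^-3) = 1.678×10^-12 F and τ = RC = 7.836×10^-6 s. I_d in the gap equals the RC charging current.
I_d(t) = (V₀/R) e^(−t/τ) = 1.240×10^-6 · e^(−1.126) = 4.02×10^-7 A.

4.02×10^-7 A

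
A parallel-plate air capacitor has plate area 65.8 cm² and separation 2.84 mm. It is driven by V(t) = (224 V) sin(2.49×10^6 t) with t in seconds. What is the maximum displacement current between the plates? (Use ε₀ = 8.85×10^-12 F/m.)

The displacement current equals the conduction current C dV/dt, which peaks at C V₀ ω.
With C = ε₀A/d = (8.85×10^-12)(6.58×10^-3)/(2.84×10^-3) = 2.050×10^-11 F and ω = 2.49×10^6 rad/s, I_d,max = (2.050×10^-11)(224)(2.49×10^6) = 0.0114 A.

0.0114 A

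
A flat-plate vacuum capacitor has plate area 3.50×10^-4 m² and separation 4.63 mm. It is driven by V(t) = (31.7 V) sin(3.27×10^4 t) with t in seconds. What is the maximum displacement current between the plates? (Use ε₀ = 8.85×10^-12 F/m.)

The displacement current equals the conduction current C dV/dt, which peaks at C V₀ ω.
With C = ε₀A/d = (8.85×10^-12)(3.50×10^-4)/(4.63×10^-3) = 6.690×10^-13 F and ω = 3.27×10^4 rad/s, I_d,max = (6.690×10^-13)(31.7)(3.27×10^4) = 6.93×10^-7 A.

6.93×10^-7 A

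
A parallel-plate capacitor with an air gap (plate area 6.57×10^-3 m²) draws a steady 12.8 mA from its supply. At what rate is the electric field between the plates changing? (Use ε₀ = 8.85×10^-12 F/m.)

2.20×10^11 V/(m·s)

By continuity, I_d in the gap equals the 12.8 mA flowing in the wire.
Inverting I_d = ε₀ A dE/dt gives dE/dt = 0.0128 / (8.85×10^-12 · 6.57×10^-3) = 2.20×10^11 V/(m·s).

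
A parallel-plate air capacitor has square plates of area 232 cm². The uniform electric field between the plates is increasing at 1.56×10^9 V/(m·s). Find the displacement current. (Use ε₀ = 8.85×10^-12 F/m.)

I_d = ε₀ A (dE/dt) = (8.85×10^-12)(0.0232 m²)(1.56×10^9) = 3.20×10^-4 A.

3.20×10^-4 A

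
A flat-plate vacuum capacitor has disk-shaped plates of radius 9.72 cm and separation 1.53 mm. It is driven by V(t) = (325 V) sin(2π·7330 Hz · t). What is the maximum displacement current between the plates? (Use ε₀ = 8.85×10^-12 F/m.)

(dE/dt)_max = V₀ω/d = 9.784×10^9 V/(m·s); ω = 2πf = 4.606×10^4 rad/s.
I_d,max = ε₀ A (dE/dt)_max = (8.85×10^-12)(0.02968)(9.784×10^9) = 2.57×10^-3 A.

2.57×10^-3 A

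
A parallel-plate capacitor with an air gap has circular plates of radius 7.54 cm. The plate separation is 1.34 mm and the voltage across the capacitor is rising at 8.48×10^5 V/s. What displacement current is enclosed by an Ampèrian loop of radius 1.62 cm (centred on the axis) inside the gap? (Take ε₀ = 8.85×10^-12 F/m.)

With E = V/d, dE/dt = 6.328×10^8 V/(m·s) and πR² = 0.01786 m², giving I_d = ε₀ πR² dE/dt = 1.000×10^-4 A.
The field is uniform, so I_d,enc = I_d (r/R)² = (1.000×10^-4)(1.62/7.54)² = 4.62×10^-6 A.

4.62×10^-6 A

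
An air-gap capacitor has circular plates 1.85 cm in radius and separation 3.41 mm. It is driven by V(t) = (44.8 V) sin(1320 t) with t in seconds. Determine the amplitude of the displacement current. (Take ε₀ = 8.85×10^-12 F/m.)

1.65×10^-7 A

(dE/dt)_max = V₀ω/d = 1.734×10^7 V/(m·s); ω = 1320 rad/s.
I_d,max = ε₀ A (dE/dt)_max = (8.85×10^-12)(1.075×10^-3)(1.734×10^7) = 1.65×10^-7 A.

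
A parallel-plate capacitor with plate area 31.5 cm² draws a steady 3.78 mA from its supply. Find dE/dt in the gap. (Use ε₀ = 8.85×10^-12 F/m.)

1.36×10^11 V/(m·s)

By continuity, I_d in the gap equals the 3.78 mA flowing in the wire.
Since I_d = ε₀ A dE/dt, dE/dt = I_d/(ε₀A) = (3.78×10^-3)/((8.85×10^-12)(3.15×10^-3)) = 1.36×10^11 V/(m·s).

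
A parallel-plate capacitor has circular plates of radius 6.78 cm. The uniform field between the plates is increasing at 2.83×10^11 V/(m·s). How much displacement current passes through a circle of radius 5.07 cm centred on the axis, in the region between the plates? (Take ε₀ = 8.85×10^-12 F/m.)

0.0202 A

Through the whole plate area (πR² = 0.01444 m²), I_d = ε₀ πR² dE/dt = 0.03617 A.
Through an area πr² the displacement current is I_d·(πr²/πR²) = I_d (r/R)² = 0.0202 A.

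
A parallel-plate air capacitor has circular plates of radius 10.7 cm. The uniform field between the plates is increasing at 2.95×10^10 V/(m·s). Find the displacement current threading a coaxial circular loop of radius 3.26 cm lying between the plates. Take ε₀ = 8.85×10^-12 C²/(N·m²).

I_d = ε₀ dΦ_E/dt = ε₀ πR² (dE/dt) = (8.85×10^-12)(0.03597)(2.95×10^10) = 9.391×10^-3 A through the full plate area.
Through an area πr² the displacement current is I_d·(πr²/πR²) = I_d (r/R)² = 8.72×10^-4 A.

8.72×10^-4 A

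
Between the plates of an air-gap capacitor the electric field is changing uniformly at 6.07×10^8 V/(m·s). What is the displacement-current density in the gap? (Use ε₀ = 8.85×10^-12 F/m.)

The displacement-current density is ε₀ ∂E/∂t = (8.85×10^-12)(6.07×10^8) = 5.37×10^-3 A/m².

5.37×10^-3 A/m²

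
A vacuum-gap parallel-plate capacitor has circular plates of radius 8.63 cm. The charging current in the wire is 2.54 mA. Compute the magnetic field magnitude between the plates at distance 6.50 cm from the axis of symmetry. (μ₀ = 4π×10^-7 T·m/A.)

4.43×10^-9 T

No conduction current crosses the gap, so I_d there equals the 2.54×10^-3 A in the leads.
∮B·dl = μ₀ I_d,enc with I_d,enc = I_d r²/R² = 1.441×10^-3 A; so B = μ₀ I_d,enc/(2πr) = 4.43×10^-9 T.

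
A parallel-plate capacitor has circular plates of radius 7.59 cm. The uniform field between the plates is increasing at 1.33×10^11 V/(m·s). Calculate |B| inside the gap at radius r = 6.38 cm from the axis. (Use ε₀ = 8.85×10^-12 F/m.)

Total displacement current: I_d = ε₀(πR²)(dE/dt) = (8.85×10^-12)(0.01810)(1.33×10^11) = 0.02130 A.
∮B·dl = μ₀ I_d,enc with I_d,enc = I_d r²/R² = 0.01505 A; so B = μ₀ I_d,enc/(2πr) = 4.72×10^-8 T.

4.72×10^-8 T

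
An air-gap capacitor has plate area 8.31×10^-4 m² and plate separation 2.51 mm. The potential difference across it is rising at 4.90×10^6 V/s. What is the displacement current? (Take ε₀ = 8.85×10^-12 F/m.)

1.44×10^-5 A

C = ε₀A/d = (8.85×10^-12)(8.31×10^-4)/(2.51×10^-3) = 2.930×10^-12 F.
I_d = C dV/dt = (2.930×10^-12)(4.90×10^6) = 1.44×10^-5 A.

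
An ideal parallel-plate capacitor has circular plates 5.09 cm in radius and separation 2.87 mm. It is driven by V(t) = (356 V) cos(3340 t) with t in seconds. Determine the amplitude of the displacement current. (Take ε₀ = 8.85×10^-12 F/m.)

C = ε₀A/d = (8.85×10^-12)(8.139×10^-3)/(2.87×10^-3) = 2.510×10^-11 F; ω = 3340 rad/s.
I_d = C dV/dt, so |I_d|_max = C V₀ ω = (2.510×10^-11)(356)(3340) = 2.98×10^-5 A.

2.98×10^-5 A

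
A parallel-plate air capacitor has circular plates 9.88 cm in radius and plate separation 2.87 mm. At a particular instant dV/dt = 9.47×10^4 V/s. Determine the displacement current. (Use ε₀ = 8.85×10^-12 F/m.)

The field between the plates is E = V/d, so dE/dt = (9.47×10^4)/(2.87×10^-3 m) = 3.300×10^7 V/(m·s).
I_d = ε₀ A (dE/dt) = (8.85×10^-12)(0.03067)(3.300×10^7) = 8.96×10^-6 A.

8.96×10^-6 A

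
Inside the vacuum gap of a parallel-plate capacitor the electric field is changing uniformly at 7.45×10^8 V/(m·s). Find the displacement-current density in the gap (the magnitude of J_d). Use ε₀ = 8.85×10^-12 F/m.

J_d = ε₀ dE/dt = (8.85×10^-12)(7.45×10^8) = 6.59×10^-3 A/m².

6.59×10^-3 A/m²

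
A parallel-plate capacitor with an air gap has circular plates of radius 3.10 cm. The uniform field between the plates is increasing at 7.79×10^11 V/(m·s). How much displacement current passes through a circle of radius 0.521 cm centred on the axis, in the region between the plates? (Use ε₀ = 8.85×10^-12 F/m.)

I_d = ε₀ dΦ_E/dt = ε₀ πR² (dE/dt) = (8.85×10^-12)(3.019×10^-3)(7.79×10^11) = 0.02081 A through the full plate area.
Through an area πr² the displacement current is I_d·(πr²/πR²) = I_d (r/R)² = 5.88×10^-4 A.

5.88×10^-4 A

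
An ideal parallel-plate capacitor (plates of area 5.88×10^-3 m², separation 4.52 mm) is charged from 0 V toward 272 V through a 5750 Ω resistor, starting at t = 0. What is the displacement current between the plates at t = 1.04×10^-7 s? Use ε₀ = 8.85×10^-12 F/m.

9.83×10^-3 A

C = ε₀A/d = (8.85×10^-12)(5.88×10^-3)/(4.52×10^-3) = 1.151×10^-11 F, so τ = RC = 6.618×10^-8 s.
The conduction current is I(t) = (V₀/R) e^(−t/τ), and the displacement current between the plates equals it.
t/τ = 1.571; I_d = (272/5750) · e^(−1.571) = (0.04730)(0.2078) = 9.83×10^-3 A.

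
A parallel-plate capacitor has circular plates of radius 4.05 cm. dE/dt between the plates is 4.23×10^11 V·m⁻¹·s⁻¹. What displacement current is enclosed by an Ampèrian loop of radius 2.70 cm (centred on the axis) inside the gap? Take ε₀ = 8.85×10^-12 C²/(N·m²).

I_d = ε₀ dΦ_E/dt = ε₀ πR² (dE/dt) = (8.85×10^-12)(5.153×10^-3)(4.23×10^11) = 0.01929 A through the full plate area.
Through an area πr² the displacement current is I_d·(πr²/πR²) = I_d (r/R)² = 8.57×10^-3 A.

8.57×10^-3 A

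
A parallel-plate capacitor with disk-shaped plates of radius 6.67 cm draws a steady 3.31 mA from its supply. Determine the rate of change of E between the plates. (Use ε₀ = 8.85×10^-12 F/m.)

By continuity, I_d in the gap equals the 3.31 mA flowing in the wire.
Then dE/dt = I_d/(ε₀A) = 2.68×10^10 V/(m·s).

2.68×10^10 V/(m·s)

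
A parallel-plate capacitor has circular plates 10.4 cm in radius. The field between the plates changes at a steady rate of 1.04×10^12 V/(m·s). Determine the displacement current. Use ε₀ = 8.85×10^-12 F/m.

With a uniform field, Φ_E = EA, so I_d = ε₀ A dE/dt = 0.313 A.

0.313 A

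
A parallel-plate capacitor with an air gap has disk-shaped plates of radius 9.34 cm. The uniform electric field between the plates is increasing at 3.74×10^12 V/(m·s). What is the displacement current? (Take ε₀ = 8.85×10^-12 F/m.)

0.907 A

With a uniform field, Φ_E = EA, so I_d = ε₀ A dE/dt = 0.907 A.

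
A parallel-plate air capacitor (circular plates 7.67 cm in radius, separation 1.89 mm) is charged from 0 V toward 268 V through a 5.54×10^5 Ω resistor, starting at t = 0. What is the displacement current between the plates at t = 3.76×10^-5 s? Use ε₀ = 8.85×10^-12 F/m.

C = ε₀A/d = (8.85×10^-12)(0.01848)/(1.89×10^-3) = 8.653×10^-11 F, so τ = RC = 4.794×10^-5 s.
The conduction current is I(t) = (V₀/R) e^(−t/τ), and the displacement current between the plates equals it.
t/τ = 0.7843; I_d = (268/5.54×10^5) · e^(−0.7843) = (4.838×10^-4)(0.4564) = 2.21×10^-4 A.

2.21×10^-4 A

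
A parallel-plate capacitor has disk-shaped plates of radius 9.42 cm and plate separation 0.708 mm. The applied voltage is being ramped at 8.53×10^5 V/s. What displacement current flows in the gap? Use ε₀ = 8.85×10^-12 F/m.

2.97×10^-4 A

C = ε₀A/d = (8.85×10^-12)(0.02788)/(7.08×10^-4) = 3.485×10^-10 F.
I_d = C dV/dt = (3.485×10^-10)(8.53×10^5) = 2.97×10^-4 A.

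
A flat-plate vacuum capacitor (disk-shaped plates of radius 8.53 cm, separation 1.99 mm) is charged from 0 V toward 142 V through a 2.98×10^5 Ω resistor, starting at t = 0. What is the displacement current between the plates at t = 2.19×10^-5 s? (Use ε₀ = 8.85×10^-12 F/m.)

2.31×10^-4 A

With C = ε₀A/d = (8.85×10^-12)(0.02286)/(1.99×10^-3) = 1.017×10^-10 F, the time constant is τ = RC = 3.031×10^-5 s, so t/τ = 0.7225 and e^(−t/τ) = 0.4855.
I_d = I_cond = (V₀/R) e^(−t/τ) = (4.765×10^-4)(0.4855) = 2.31×10^-4 A.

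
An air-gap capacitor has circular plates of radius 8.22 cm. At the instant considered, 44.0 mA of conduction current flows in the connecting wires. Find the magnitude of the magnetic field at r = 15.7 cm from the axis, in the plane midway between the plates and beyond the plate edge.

No conduction current crosses the gap, so I_d there equals the 0.0440 A in the leads.
Outside the plates the loop encloses all of I_d, so B·2πr = μ₀ I_d and B = 5.61×10^-8 T.

5.61×10^-8 T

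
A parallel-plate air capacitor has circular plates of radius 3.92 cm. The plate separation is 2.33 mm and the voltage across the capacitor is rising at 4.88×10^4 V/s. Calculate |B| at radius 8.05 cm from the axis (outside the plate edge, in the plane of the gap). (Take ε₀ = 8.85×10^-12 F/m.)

2.22×10^-12 T

I_d = C dV/dt with C = ε₀πR²/d = 1.833×10^-11 F, so I_d = (1.833×10^-11)(4.88×10^4) = 8.945×10^-7 A.
With r > R the enclosed displacement current is the full I_d; B = μ₀ I_d / (2πr) = 2.22×10^-12 T.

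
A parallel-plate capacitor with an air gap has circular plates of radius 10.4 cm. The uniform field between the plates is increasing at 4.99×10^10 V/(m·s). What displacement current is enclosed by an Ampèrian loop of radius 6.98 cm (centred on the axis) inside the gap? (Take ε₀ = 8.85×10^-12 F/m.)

Through the whole plate area (πR² = 0.03398 m²), I_d = ε₀ πR² dE/dt = 0.01501 A.
Since J_d is uniform, the enclosed fraction is (r/R)² = 0.4504, giving I_d,enc = 6.76×10^-3 A.

6.76×10^-3 A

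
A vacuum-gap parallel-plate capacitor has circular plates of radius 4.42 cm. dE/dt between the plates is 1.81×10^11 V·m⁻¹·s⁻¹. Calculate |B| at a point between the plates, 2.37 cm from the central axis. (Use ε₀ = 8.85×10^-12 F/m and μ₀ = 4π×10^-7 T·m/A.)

Through the whole plate area (πR² = 6.138×10^-3 m²), I_d = ε₀ πR² dE/dt = 9.832×10^-3 A.
An Ampèrian loop of radius r encloses a fraction (r/R)² of I_d. Then B·2πr = μ₀ I_d (r/R)², giving B = μ₀ I_d r/(2πR²) = 2.39×10^-8 T.

2.39×10^-8 T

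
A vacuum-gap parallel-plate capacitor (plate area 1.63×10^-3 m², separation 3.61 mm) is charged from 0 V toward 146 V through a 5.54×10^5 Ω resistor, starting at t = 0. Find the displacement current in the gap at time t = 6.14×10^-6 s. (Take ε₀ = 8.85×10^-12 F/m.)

1.65×10^-5 A

With C = ε₀A/d = (8.85×10^-12)(1.63×10^-3)/(3.61×10^-3) = 3.996×10^-12 F, the time constant is τ = RC = 2.214×10^-6 s, so t/τ = 2.773 and e^(−t/τ) = 0.06247.
I_d = I_cond = (V₀/R) e^(−t/τ) = (2.635×10^-4)(0.06247) = 1.65×10^-5 A.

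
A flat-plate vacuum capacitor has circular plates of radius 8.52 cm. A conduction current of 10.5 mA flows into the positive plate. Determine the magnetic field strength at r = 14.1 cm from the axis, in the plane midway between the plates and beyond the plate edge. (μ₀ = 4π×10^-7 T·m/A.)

1.49×10^-8 T

Between the plates the displacement current equals the wire current: I_d = 10.5 mA = 0.0105 A.
Outside the plates the loop encloses all of I_d, so B·2πr = μ₀ I_d and B = 1.49×10^-8 T.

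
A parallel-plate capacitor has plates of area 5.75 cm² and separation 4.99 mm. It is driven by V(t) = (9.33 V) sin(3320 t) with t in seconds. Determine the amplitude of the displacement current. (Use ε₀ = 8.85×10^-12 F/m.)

(dE/dt)_max = V₀ω/d = 6.208×10^6 V/(m·s); ω = 3320 rad/s.
I_d,max = ε₀ A (dE/dt)_max = (8.85×10^-12)(5.75×10^-4)(6.208×10^6) = 3.16×10^-8 A.

3.16×10^-8 A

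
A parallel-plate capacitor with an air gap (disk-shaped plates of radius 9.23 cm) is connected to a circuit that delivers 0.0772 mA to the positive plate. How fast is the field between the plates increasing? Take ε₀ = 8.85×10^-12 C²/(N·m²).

Charge continuity gives I_d = I = 7.72×10^-5 A between the plates.
Then dE/dt = I_d/(ε₀A) = 3.26×10^8 V/(m·s).

3.26×10^8 V/(m·s)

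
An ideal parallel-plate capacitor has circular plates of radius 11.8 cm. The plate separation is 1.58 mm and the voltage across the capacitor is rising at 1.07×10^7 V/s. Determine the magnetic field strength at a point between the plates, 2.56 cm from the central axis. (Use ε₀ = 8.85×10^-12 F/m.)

With E = V/d, dE/dt = 6.772×10^9 V/(m·s) and πR² = 0.04374 m², giving I_d = ε₀ πR² dE/dt = 2.621×10^-3 A.
An Ampèrian loop of radius r encloses a fraction (r/R)² of I_d. Then B·2πr = μ₀ I_d (r/R)², giving B = μ₀ I_d r/(2πR²) = 9.64×10^-10 T.

9.64×10^-10 T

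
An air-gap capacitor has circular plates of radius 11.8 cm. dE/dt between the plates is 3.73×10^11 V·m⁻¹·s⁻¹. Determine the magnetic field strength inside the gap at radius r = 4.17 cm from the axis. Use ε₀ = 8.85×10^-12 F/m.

8.65×10^-8 T

Total displacement current: I_d = ε₀(πR²)(dE/dt) = (8.85×10^-12)(0.04374)(3.73×10^11) = 0.1444 A.
∮B·dl = μ₀ I_d,enc with I_d,enc = I_d r²/R² = 0.01803 A; so B = μ₀ I_d,enc/(2πr) = 8.65×10^-8 T.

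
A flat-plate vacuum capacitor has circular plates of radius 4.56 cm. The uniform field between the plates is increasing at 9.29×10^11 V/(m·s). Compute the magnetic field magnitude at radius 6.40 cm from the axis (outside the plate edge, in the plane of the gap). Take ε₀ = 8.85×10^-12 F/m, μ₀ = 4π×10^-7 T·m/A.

Through the whole plate area (πR² = 6.533×10^-3 m²), I_d = ε₀ πR² dE/dt = 0.05371 A.
With r > R the enclosed displacement current is the full I_d; B = μ₀ I_d / (2πr) = 1.68×10^-7 T.

1.68×10^-7 T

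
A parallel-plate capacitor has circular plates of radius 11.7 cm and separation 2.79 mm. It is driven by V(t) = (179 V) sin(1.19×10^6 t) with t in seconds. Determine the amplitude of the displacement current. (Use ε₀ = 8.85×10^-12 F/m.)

C = ε₀A/d = (8.85×10^-12)(0.04301)/(2.79×10^-3) = 1.364×10^-10 F; ω = 1.19×10^6 rad/s.
I_d = C dV/dt, so |I_d|_max = C V₀ ω = (1.364×10^-10)(179)(1.19×10^6) = 0.0291 A.

0.0291 A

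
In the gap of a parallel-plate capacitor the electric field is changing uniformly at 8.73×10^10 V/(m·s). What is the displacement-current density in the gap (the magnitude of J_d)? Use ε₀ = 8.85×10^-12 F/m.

0.773 A/m²

J_d = ε₀ ∂E/∂t, so J_d = 0.773 A/m².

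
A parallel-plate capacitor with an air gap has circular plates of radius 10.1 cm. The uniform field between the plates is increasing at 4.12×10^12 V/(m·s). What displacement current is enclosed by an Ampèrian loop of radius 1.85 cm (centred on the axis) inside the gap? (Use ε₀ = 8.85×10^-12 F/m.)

I_d = ε₀ dΦ_E/dt = ε₀ πR² (dE/dt) = (8.85×10^-12)(0.03205)(4.12×10^12) = 1.169 A through the full plate area.
The field is uniform, so I_d,enc = I_d (r/R)² = (1.169)(1.85/10.1)² = 0.0392 A.

0.0392 A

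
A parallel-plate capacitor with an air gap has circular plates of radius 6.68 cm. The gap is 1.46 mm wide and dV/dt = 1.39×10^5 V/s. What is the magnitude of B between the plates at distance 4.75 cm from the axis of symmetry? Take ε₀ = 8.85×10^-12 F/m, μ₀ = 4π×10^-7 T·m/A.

dE/dt = (dV/dt)/d = 9.521×10^7 V/(m·s); I_d = ε₀(πR²)(dE/dt) = (8.85×10^-12)(0.01402)(9.521×10^7) = 1.181×10^-5 A.
An Ampèrian loop of radius r encloses a fraction (r/R)² of I_d. Then B·2πr = μ₀ I_d (r/R)², giving B = μ₀ I_d r/(2πR²) = 2.51×10^-11 T.

2.51×10^-11 T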